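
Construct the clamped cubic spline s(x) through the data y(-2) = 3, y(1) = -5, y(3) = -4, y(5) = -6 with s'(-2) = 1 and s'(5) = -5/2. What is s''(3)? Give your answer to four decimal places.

-1.7703

Write M_i for s''(x_i). With h_i = 3, 2, 2 and divided differences Δ_i = -8/3, 1/2, -1, the continuity of s' gives the tridiagonal system
  3·M_0 + 10·M_1 + 2·M_2 = 6(Δ_1 - Δ_0) = 19
  2·M_1 + 8·M_2 + 2·M_3 = 6(Δ_2 - Δ_1) = -9
Clamped end conditions give two more equations: 2h_0·M_0 + h_0·M_1 = 6(Δ_0 - s'(-2)) = -22 and h_2·M_2 + 2h_2·M_3 = 6(s'(5) - Δ_2) = -9.
Hence M_0 = -626/111, M_1 = 146/37, M_2 = -131/74, M_3 = -101/74.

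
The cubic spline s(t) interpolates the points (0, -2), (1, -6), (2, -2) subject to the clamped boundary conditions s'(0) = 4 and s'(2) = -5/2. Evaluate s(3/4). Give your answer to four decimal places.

Let m_i = s''(x_i). Step sizes h_i = 1, 1; slopes of the chords Δ_i = (y_(i+1) - y_i)/h_i = -4, 4.
  1·m_0 + 4·m_1 + 1·m_2 = 6(Δ_1 - Δ_0) = 48
Clamped end conditions give two more equations: 2h_0·m_0 + h_0·m_1 = 6(Δ_0 - s'(0)) = -48 and h_1·m_1 + 2h_1·m_2 = 6(s'(2) - Δ_1) = -39.
Hence m_0 = -157/4, m_1 = 61/2, m_2 = -139/4.
On [0, 1], s(t) = -2 + 4·t - 157/8·t² + 93/8·t³.
With t = 3/4: s(3/4) = -2629/512.

-5.1348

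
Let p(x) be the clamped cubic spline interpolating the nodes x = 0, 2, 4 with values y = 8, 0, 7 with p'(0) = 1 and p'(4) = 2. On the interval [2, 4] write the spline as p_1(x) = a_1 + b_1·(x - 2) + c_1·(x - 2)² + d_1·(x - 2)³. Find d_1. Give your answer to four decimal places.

-1.5313

Put m_i = p'' at the i-th knot. Here h = (2, 2) and Δ = (-4, 7/2), so the interior equations h_(i-1)·m_(i-1) + 2(h_(i-1)+h_i)·m_i + h_i·m_(i+1) = 6(Δ_i − Δ_(i-1)) read
  2·m_0 + 8·m_1 + 2·m_2 = 6(Δ_1 - Δ_0) = 45
Clamped end conditions give two more equations: 2h_0·m_0 + h_0·m_1 = 6(Δ_0 - p'(0)) = -30 and h_1·m_1 + 2h_1·m_2 = 6(p'(4) - Δ_1) = -9.
Solving the tridiagonal system: m_0 = -103/8, m_1 = 43/4, m_2 = -61/8.
On [2, 4], with p_1(x) = a_1 + b_1·(x - 2) + c_1·(x - 2)² + d_1·(x - 2)³: c_1 = m_1/2 = 43/8, d_1 = (m_2 - m_1)/(6h_1) = -49/32, b_1 = Δ_1 - h_1(2m_1 + m_2)/6 = -9/8.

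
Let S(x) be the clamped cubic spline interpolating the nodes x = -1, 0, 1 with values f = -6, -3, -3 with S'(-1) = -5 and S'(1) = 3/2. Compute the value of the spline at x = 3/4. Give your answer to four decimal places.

-3.0645

Put σ_i = S'' at the i-th knot. Here h = (1, 1) and Δ = (3, 0), so the interior equations h_(i-1)·σ_(i-1) + 2(h_(i-1)+h_i)·σ_i + h_i·σ_(i+1) = 6(Δ_i − Δ_(i-1)) read
  1·σ_0 + 4·σ_1 + 1·σ_2 = 6(Δ_1 - Δ_0) = -18
Clamped end conditions give two more equations: 2h_0·σ_0 + h_0·σ_1 = 6(Δ_0 - S'(-1)) = 48 and h_1·σ_1 + 2h_1·σ_2 = 6(S'(1) - Δ_1) = 9.
Solving: σ_0 = 127/4, σ_1 = -31/2, σ_2 = 49/4.
On [0, 1], S(x) = -3 + 25/8·x - 31/4·x² + 37/8·x³.
With x = 3/4: S(3/4) = -1569/512.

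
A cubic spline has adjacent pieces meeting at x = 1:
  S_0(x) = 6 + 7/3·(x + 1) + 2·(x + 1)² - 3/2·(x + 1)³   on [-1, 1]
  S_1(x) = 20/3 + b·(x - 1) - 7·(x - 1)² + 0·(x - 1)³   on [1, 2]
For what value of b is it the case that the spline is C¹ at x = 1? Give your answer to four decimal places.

S_0'(x) = 7/3 + 4·(x + 1) - 9/2·(x + 1)², so S_0'(1) = -23/3. On the right, S_1'(1) = b, so b = -23/3.

-7.6667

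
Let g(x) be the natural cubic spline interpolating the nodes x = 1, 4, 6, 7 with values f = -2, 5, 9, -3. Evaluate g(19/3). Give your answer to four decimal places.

5.9215

With σ_i denoting the second derivative at x_i, h_i = 3, 2, 1, and Δ_i = (y_(i+1) − y_i)/h_i = 7/3, 2, -12:
  3·σ_0 + 10·σ_1 + 2·σ_2 = 6(Δ_1 - Δ_0) = -2
  2·σ_1 + 6·σ_2 + 1·σ_3 = 6(Δ_2 - Δ_1) = -84
Natural end conditions: σ_0 = σ_3 = 0.
Hence σ_0 = 0, σ_1 = 39/14, σ_2 = -209/14, σ_3 = 0.
On [6, 7], g(x) = 9 - 295/42·(x - 6) - 209/28·(x - 6)² + 209/84·(x - 6)³.
With (x - 6) = 1/3: g(19/3) = 6715/1134.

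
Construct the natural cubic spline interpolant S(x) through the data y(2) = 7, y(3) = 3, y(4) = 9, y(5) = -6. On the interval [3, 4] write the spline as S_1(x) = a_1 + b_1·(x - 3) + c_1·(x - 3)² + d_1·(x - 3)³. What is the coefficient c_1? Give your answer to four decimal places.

12.2000

Write M_i for S''(x_i). With h_i = 1, 1, 1 and divided differences Δ_i = -4, 6, -15, the continuity of S' gives the tridiagonal system
  1·M_0 + 4·M_1 + 1·M_2 = 6(Δ_1 - Δ_0) = 60
  1·M_1 + 4·M_2 + 1·M_3 = 6(Δ_2 - Δ_1) = -126
Natural end conditions: M_0 = M_3 = 0.
Solving the tridiagonal system: M_0 = 0, M_1 = 122/5, M_2 = -188/5, M_3 = 0.
On [3, 4], with S_1(x) = a_1 + b_1·(x - 3) + c_1·(x - 3)² + d_1·(x - 3)³: c_1 = M_1/2 = 61/5, d_1 = (M_2 - M_1)/(6h_1) = -31/3, b_1 = Δ_1 - h_1(2M_1 + M_2)/6 = 62/15.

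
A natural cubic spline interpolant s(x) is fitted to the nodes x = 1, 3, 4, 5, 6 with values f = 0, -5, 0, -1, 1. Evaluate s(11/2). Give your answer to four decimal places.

-0.4906

Let σ_i = s''(x_i). Step sizes h_i = 2, 1, 1, 1; slopes of the chords Δ_i = (y_(i+1) - y_i)/h_i = -5/2, 5, -1, 2.
  2·σ_0 + 6·σ_1 + 1·σ_2 = 6(Δ_1 - Δ_0) = 45
  1·σ_1 + 4·σ_2 + 1·σ_3 = 6(Δ_2 - Δ_1) = -36
  1·σ_2 + 4·σ_3 + 1·σ_4 = 6(Δ_3 - Δ_2) = 18
Natural end conditions: σ_0 = σ_4 = 0.
Solving: σ_0 = 0, σ_1 = 837/86, σ_2 = -576/43, σ_3 = 675/86, σ_4 = 0.
On [5, 6], s(x) = -1 - 53/86·(x - 5) + 675/172·(x - 5)² - 225/172·(x - 5)³.
With (x - 5) = 1/2: s(11/2) = -675/1376.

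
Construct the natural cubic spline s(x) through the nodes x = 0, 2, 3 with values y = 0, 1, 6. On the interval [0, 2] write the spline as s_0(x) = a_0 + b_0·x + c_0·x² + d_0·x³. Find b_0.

Write m_i for s''(x_i). With h_i = 2, 1 and divided differences Δ_i = 1/2, 5, the continuity of s' gives the tridiagonal system
  2·m_0 + 6·m_1 + 1·m_2 = 6(Δ_1 - Δ_0) = 27
Natural end conditions: m_0 = m_2 = 0.
Solving: m_0 = 0, m_1 = 9/2, m_2 = 0.
On [0, 2], with s_0(x) = a_0 + b_0·x + c_0·x² + d_0·x³: c_0 = m_0/2 = 0, d_0 = (m_1 - m_0)/(6h_0) = 3/8, b_0 = Δ_0 - h_0(2m_0 + m_1)/6 = -1.

-1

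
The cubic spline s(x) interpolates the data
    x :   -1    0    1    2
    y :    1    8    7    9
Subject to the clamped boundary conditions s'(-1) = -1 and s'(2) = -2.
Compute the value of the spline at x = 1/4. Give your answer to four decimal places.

With σ_i denoting the second derivative at x_i, h_i = 1, 1, 1, and Δ_i = (y_(i+1) − y_i)/h_i = 7, -1, 2:
  1·σ_0 + 4·σ_1 + 1·σ_2 = 6(Δ_1 - Δ_0) = -48
  1·σ_1 + 4·σ_2 + 1·σ_3 = 6(Δ_2 - Δ_1) = 18
Clamped end conditions give two more equations: 2h_0·σ_0 + h_0·σ_1 = 6(Δ_0 - s'(-1)) = 48 and h_2·σ_2 + 2h_2·σ_3 = 6(s'(2) - Δ_2) = -24.
Hence σ_0 = 548/15, σ_1 = -376/15, σ_2 = 236/15, σ_3 = -298/15.
On [0, 1], s(x) = 8 + 71/15·x - 188/15·x² + 34/5·x³.
With x = 1/4: s(1/4) = 1361/160.

8.5063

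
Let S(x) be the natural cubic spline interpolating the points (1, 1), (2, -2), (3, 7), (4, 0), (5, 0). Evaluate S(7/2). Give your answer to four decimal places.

4.5112

Put M_i = S'' at the i-th knot. Here h = (1, 1, 1, 1) and Δ = (-3, 9, -7, 0), so the interior equations h_(i-1)·M_(i-1) + 2(h_(i-1)+h_i)·M_i + h_i·M_(i+1) = 6(Δ_i − Δ_(i-1)) read
  1·M_0 + 4·M_1 + 1·M_2 = 6(Δ_1 - Δ_0) = 72
  1·M_1 + 4·M_2 + 1·M_3 = 6(Δ_2 - Δ_1) = -96
  1·M_2 + 4·M_3 + 1·M_4 = 6(Δ_3 - Δ_2) = 42
Natural end conditions: M_0 = M_4 = 0.
Hence M_0 = 0, M_1 = 753/28, M_2 = -249/7, M_3 = 543/28, M_4 = 0.
On [3, 4], S(x) = 7 + 13/8·(x - 3) - 249/14·(x - 3)² + 513/56·(x - 3)³.
With (x - 3) = 1/2: S(7/2) = 2021/448.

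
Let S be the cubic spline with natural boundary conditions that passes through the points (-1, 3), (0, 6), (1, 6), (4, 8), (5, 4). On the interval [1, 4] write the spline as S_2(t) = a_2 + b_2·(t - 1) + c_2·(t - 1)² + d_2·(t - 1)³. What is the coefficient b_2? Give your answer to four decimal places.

0.0865

Put m_i = S'' at the i-th knot. Here h = (1, 1, 3, 1) and Δ = (3, 0, 2/3, -4), so the interior equations h_(i-1)·m_(i-1) + 2(h_(i-1)+h_i)·m_i + h_i·m_(i+1) = 6(Δ_i − Δ_(i-1)) read
  1·m_0 + 4·m_1 + 1·m_2 = 6(Δ_1 - Δ_0) = -18
  1·m_1 + 8·m_2 + 3·m_3 = 6(Δ_2 - Δ_1) = 4
  3·m_2 + 8·m_3 + 1·m_4 = 6(Δ_3 - Δ_2) = -28
Natural end conditions: m_0 = m_4 = 0.
Forward elimination and back-substitution give m_0 = 0, m_1 = -553/106, m_2 = 152/53, m_3 = -485/106, m_4 = 0.
On [1, 4], with S_2(t) = a_2 + b_2·(t - 1) + c_2·(t - 1)² + d_2·(t - 1)³: c_2 = m_2/2 = 76/53, d_2 = (m_3 - m_2)/(6h_2) = -263/636, b_2 = Δ_2 - h_2(2m_2 + m_3)/6 = 55/636.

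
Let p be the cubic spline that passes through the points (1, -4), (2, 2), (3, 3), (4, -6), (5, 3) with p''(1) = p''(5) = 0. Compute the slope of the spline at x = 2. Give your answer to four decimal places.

5.3929

With σ_i denoting the second derivative at x_i, h_i = 1, 1, 1, 1, and Δ_i = (y_(i+1) − y_i)/h_i = 6, 1, -9, 9:
  1·σ_0 + 4·σ_1 + 1·σ_2 = 6(Δ_1 - Δ_0) = -30
  1·σ_1 + 4·σ_2 + 1·σ_3 = 6(Δ_2 - Δ_1) = -60
  1·σ_2 + 4·σ_3 + 1·σ_4 = 6(Δ_3 - Δ_2) = 108
Natural end conditions: σ_0 = σ_4 = 0.
Solving: σ_0 = 0, σ_1 = -51/28, σ_2 = -159/7, σ_3 = 915/28, σ_4 = 0.
On [2, 3], p'(x) = b_1 + 2c_1·(x - 2) + 3d_1·(x - 2)² with b_1 = Δ_1 - h_1(2σ_1 + σ_2)/6 = 151/28, c_1 = σ_1/2 = -51/56, d_1 = (σ_2 - σ_1)/(6h_1) = -195/56. So p'(2) = 151/28.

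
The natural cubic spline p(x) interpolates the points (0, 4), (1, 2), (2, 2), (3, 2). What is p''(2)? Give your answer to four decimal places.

Write M_i for p''(x_i). With h_i = 1, 1, 1 and divided differences Δ_i = -2, 0, 0, the continuity of p' gives the tridiagonal system
  1·M_0 + 4·M_1 + 1·M_2 = 6(Δ_1 - Δ_0) = 12
  1·M_1 + 4·M_2 + 1·M_3 = 6(Δ_2 - Δ_1) = 0
Natural end conditions: M_0 = M_3 = 0.
Solving the tridiagonal system: M_0 = 0, M_1 = 16/5, M_2 = -4/5, M_3 = 0.

-0.8000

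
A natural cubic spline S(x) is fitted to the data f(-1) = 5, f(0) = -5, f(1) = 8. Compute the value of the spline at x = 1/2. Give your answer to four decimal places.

Let M_i = S''(x_i). Step sizes h_i = 1, 1; slopes of the chords Δ_i = (y_(i+1) - y_i)/h_i = -10, 13.
  1·M_0 + 4·M_1 + 1·M_2 = 6(Δ_1 - Δ_0) = 138
Natural end conditions: M_0 = M_2 = 0.
Solving: M_0 = 0, M_1 = 69/2, M_2 = 0.
On [0, 1], S(x) = -5 + 3/2·x + 69/4·x² - 23/4·x³.
With x = 1/2: S(1/2) = -21/32.

-0.6563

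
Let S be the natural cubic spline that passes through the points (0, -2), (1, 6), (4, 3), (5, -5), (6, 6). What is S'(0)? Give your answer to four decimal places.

8.6509

Let M_i = S''(x_i). Step sizes h_i = 1, 3, 1, 1; slopes of the chords Δ_i = (y_(i+1) - y_i)/h_i = 8, -1, -8, 11.
  1·M_0 + 8·M_1 + 3·M_2 = 6(Δ_1 - Δ_0) = -54
  3·M_1 + 8·M_2 + 1·M_3 = 6(Δ_2 - Δ_1) = -42
  1·M_2 + 4·M_3 + 1·M_4 = 6(Δ_3 - Δ_2) = 114
Natural end conditions: M_0 = M_4 = 0.
Solving the tridiagonal system: M_0 = 0, M_1 = -207/53, M_2 = -402/53, M_3 = 1611/53, M_4 = 0.
On [0, 1], S'(x) = b_0 + 2c_0·x + 3d_0·x² with b_0 = Δ_0 - h_0(2M_0 + M_1)/6 = 917/106, c_0 = M_0/2 = 0, d_0 = (M_1 - M_0)/(6h_0) = -69/106. So S'(0) = 917/106.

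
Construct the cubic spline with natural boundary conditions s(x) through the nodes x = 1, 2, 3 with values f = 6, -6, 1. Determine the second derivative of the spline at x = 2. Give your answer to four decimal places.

28.5000

With σ_i denoting the second derivative at x_i, h_i = 1, 1, and Δ_i = (y_(i+1) − y_i)/h_i = -12, 7:
  1·σ_0 + 4·σ_1 + 1·σ_2 = 6(Δ_1 - Δ_0) = 114
Natural end conditions: σ_0 = σ_2 = 0.
Solving the tridiagonal system: σ_0 = 0, σ_1 = 57/2, σ_2 = 0.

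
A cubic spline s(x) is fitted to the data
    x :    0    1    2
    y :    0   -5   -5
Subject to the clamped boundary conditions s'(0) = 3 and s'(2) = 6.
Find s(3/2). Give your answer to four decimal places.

-6.5000

Write M_i for s''(x_i). With h_i = 1, 1 and divided differences Δ_i = -5, 0, the continuity of s' gives the tridiagonal system
  1·M_0 + 4·M_1 + 1·M_2 = 6(Δ_1 - Δ_0) = 30
Clamped end conditions give two more equations: 2h_0·M_0 + h_0·M_1 = 6(Δ_0 - s'(0)) = -48 and h_1·M_1 + 2h_1·M_2 = 6(s'(2) - Δ_1) = 36.
Hence M_0 = -30, M_1 = 12, M_2 = 12.
On [1, 2], s(x) = -5 - 6·(x - 1) + 6·(x - 1)² + 0·(x - 1)³.
With (x - 1) = 1/2: s(3/2) = -13/2.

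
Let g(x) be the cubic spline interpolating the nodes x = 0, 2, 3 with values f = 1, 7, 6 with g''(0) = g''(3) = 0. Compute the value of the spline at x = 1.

5

Write M_i for g''(x_i). With h_i = 2, 1 and divided differences Δ_i = 3, -1, the continuity of g' gives the tridiagonal system
  2·M_0 + 6·M_1 + 1·M_2 = 6(Δ_1 - Δ_0) = -24
Natural end conditions: M_0 = M_2 = 0.
Solving: M_0 = 0, M_1 = -4, M_2 = 0.
On [0, 2], g(x) = 1 + 13/3·x + 0·x² - 1/3·x³.
With x = 1: g(1) = 5.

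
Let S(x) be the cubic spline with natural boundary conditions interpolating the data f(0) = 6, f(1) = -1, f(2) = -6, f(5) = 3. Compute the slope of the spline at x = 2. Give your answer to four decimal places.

Write M_i for S''(x_i). With h_i = 1, 1, 3 and divided differences Δ_i = -7, -5, 3, the continuity of S' gives the tridiagonal system
  1·M_0 + 4·M_1 + 1·M_2 = 6(Δ_1 - Δ_0) = 12
  1·M_1 + 8·M_2 + 3·M_3 = 6(Δ_2 - Δ_1) = 48
Natural end conditions: M_0 = M_3 = 0.
Forward elimination and back-substitution give M_0 = 0, M_1 = 48/31, M_2 = 180/31, M_3 = 0.
On [2, 5], S'(x) = b_2 + 2c_2·(x - 2) + 3d_2·(x - 2)² with b_2 = Δ_2 - h_2(2M_2 + M_3)/6 = -87/31, c_2 = M_2/2 = 90/31, d_2 = (M_3 - M_2)/(6h_2) = -10/31. So S'(2) = -87/31.

-2.8065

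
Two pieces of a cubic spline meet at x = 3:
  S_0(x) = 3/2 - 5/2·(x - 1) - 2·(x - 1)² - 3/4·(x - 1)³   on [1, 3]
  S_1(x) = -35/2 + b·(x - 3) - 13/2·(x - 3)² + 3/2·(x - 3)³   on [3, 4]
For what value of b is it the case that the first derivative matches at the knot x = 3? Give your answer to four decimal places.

S_0'(x) = -5/2 - 4·(x - 1) - 9/4·(x - 1)², so S_0'(3) = -39/2. On the right, S_1'(3) = b, so b = -39/2.

-19.5000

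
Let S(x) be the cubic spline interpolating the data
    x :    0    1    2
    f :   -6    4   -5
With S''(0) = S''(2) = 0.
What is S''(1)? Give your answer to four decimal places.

-28.5000

Write σ_i for S''(x_i). With h_i = 1, 1 and divided differences Δ_i = 10, -9, the continuity of S' gives the tridiagonal system
  1·σ_0 + 4·σ_1 + 1·σ_2 = 6(Δ_1 - Δ_0) = -114
Natural end conditions: σ_0 = σ_2 = 0.
Forward elimination and back-substitution give σ_0 = 0, σ_1 = -57/2, σ_2 = 0.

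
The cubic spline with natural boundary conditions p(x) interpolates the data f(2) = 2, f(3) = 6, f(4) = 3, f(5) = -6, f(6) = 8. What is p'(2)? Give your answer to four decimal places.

Write σ_i for p''(x_i). With h_i = 1, 1, 1, 1 and divided differences Δ_i = 4, -3, -9, 14, the continuity of p' gives the tridiagonal system
  1·σ_0 + 4·σ_1 + 1·σ_2 = 6(Δ_1 - Δ_0) = -42
  1·σ_1 + 4·σ_2 + 1·σ_3 = 6(Δ_2 - Δ_1) = -36
  1·σ_2 + 4·σ_3 + 1·σ_4 = 6(Δ_3 - Δ_2) = 138
Natural end conditions: σ_0 = σ_4 = 0.
Solving the tridiagonal system: σ_0 = 0, σ_1 = -87/14, σ_2 = -120/7, σ_3 = 543/14, σ_4 = 0.
On [2, 3], p'(x) = b_0 + 2c_0·(x - 2) + 3d_0·(x - 2)² with b_0 = Δ_0 - h_0(2σ_0 + σ_1)/6 = 141/28, c_0 = σ_0/2 = 0, d_0 = (σ_1 - σ_0)/(6h_0) = -29/28. So p'(2) = 141/28.

5.0357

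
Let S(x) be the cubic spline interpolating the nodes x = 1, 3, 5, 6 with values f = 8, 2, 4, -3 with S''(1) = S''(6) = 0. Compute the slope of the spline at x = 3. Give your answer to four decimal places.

0.6364

Put M_i = S'' at the i-th knot. Here h = (2, 2, 1) and Δ = (-3, 1, -7), so the interior equations h_(i-1)·M_(i-1) + 2(h_(i-1)+h_i)·M_i + h_i·M_(i+1) = 6(Δ_i − Δ_(i-1)) read
  2·M_0 + 8·M_1 + 2·M_2 = 6(Δ_1 - Δ_0) = 24
  2·M_1 + 6·M_2 + 1·M_3 = 6(Δ_2 - Δ_1) = -48
Natural end conditions: M_0 = M_3 = 0.
Solving: M_0 = 0, M_1 = 60/11, M_2 = -108/11, M_3 = 0.
On [3, 5], S'(x) = b_1 + 2c_1·(x - 3) + 3d_1·(x - 3)² with b_1 = Δ_1 - h_1(2M_1 + M_2)/6 = 7/11, c_1 = M_1/2 = 30/11, d_1 = (M_2 - M_1)/(6h_1) = -14/11. So S'(3) = 7/11.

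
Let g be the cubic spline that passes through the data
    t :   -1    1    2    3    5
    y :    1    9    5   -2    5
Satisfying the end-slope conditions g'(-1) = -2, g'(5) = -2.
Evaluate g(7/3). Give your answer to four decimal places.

With m_i denoting the second derivative at x_i, h_i = 2, 1, 1, 2, and Δ_i = (y_(i+1) − y_i)/h_i = 4, -4, -7, 7/2:
  2·m_0 + 6·m_1 + 1·m_2 = 6(Δ_1 - Δ_0) = -48
  1·m_1 + 4·m_2 + 1·m_3 = 6(Δ_2 - Δ_1) = -18
  1·m_2 + 6·m_3 + 2·m_4 = 6(Δ_3 - Δ_2) = 63
Clamped end conditions give two more equations: 2h_0·m_0 + h_0·m_1 = 6(Δ_0 - g'(-1)) = 36 and h_3·m_3 + 2h_3·m_4 = 6(g'(5) - Δ_3) = -33.
Forward elimination and back-substitution give m_0 = 601/40, m_1 = -241/20, m_2 = -23/4, m_3 = 341/20, m_4 = -671/40.
On [2, 3], g(t) = 5 - 317/40·(t - 2) - 23/8·(t - 2)² + 19/5·(t - 2)³.
With (t - 2) = 1/3: g(7/3) = 1177/540.

2.1796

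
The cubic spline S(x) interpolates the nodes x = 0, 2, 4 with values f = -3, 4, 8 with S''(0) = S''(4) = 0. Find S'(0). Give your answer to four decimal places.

3.8750

Put σ_i = S'' at the i-th knot. Here h = (2, 2) and Δ = (7/2, 2), so the interior equations h_(i-1)·σ_(i-1) + 2(h_(i-1)+h_i)·σ_i + h_i·σ_(i+1) = 6(Δ_i − Δ_(i-1)) read
  2·σ_0 + 8·σ_1 + 2·σ_2 = 6(Δ_1 - Δ_0) = -9
Natural end conditions: σ_0 = σ_2 = 0.
Solving: σ_0 = 0, σ_1 = -9/8, σ_2 = 0.
On [0, 2], S'(x) = b_0 + 2c_0·x + 3d_0·x² with b_0 = Δ_0 - h_0(2σ_0 + σ_1)/6 = 31/8, c_0 = σ_0/2 = 0, d_0 = (σ_1 - σ_0)/(6h_0) = -3/32. So S'(0) = 31/8.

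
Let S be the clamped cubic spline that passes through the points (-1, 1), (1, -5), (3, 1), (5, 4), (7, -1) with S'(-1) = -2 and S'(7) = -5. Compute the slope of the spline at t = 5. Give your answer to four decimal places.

-0.3929

Put M_i = S'' at the i-th knot. Here h = (2, 2, 2, 2) and Δ = (-3, 3, 3/2, -5/2), so the interior equations h_(i-1)·M_(i-1) + 2(h_(i-1)+h_i)·M_i + h_i·M_(i+1) = 6(Δ_i − Δ_(i-1)) read
  2·M_0 + 8·M_1 + 2·M_2 = 6(Δ_1 - Δ_0) = 36
  2·M_1 + 8·M_2 + 2·M_3 = 6(Δ_2 - Δ_1) = -9
  2·M_2 + 8·M_3 + 2·M_4 = 6(Δ_3 - Δ_2) = -24
Clamped end conditions give two more equations: 2h_0·M_0 + h_0·M_1 = 6(Δ_0 - S'(-1)) = -6 and h_3·M_3 + 2h_3·M_4 = 6(S'(7) - Δ_3) = -15.
Hence M_0 = -129/28, M_1 = 87/14, M_2 = -9/4, M_3 = -12/7, M_4 = -81/28.
On [5, 7], S'(t) = b_3 + 2c_3·(t - 5) + 3d_3·(t - 5)² with b_3 = Δ_3 - h_3(2M_3 + M_4)/6 = -11/28, c_3 = M_3/2 = -6/7, d_3 = (M_4 - M_3)/(6h_3) = -11/112. So S'(5) = -11/28.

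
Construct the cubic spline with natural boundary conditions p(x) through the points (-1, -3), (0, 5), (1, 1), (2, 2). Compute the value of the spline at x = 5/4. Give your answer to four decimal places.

Write M_i for p''(x_i). With h_i = 1, 1, 1 and divided differences Δ_i = 8, -4, 1, the continuity of p' gives the tridiagonal system
  1·M_0 + 4·M_1 + 1·M_2 = 6(Δ_1 - Δ_0) = -72
  1·M_1 + 4·M_2 + 1·M_3 = 6(Δ_2 - Δ_1) = 30
Natural end conditions: M_0 = M_3 = 0.
Solving the tridiagonal system: M_0 = 0, M_1 = -106/5, M_2 = 64/5, M_3 = 0.
On [1, 2], p(x) = 1 - 49/15·(x - 1) + 32/5·(x - 1)² - 32/15·(x - 1)³.
With (x - 1) = 1/4: p(5/4) = 11/20.

0.5500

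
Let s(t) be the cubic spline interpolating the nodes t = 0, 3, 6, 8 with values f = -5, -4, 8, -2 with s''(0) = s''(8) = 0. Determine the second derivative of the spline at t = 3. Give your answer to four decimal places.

With m_i denoting the second derivative at x_i, h_i = 3, 3, 2, and Δ_i = (y_(i+1) − y_i)/h_i = 1/3, 4, -5:
  3·m_0 + 12·m_1 + 3·m_2 = 6(Δ_1 - Δ_0) = 22
  3·m_1 + 10·m_2 + 2·m_3 = 6(Δ_2 - Δ_1) = -54
Natural end conditions: m_0 = m_3 = 0.
Forward elimination and back-substitution give m_0 = 0, m_1 = 382/111, m_2 = -238/37, m_3 = 0.

3.4414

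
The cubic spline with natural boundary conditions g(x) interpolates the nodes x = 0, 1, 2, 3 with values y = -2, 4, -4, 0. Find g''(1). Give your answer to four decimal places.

Put m_i = g'' at the i-th knot. Here h = (1, 1, 1) and Δ = (6, -8, 4), so the interior equations h_(i-1)·m_(i-1) + 2(h_(i-1)+h_i)·m_i + h_i·m_(i+1) = 6(Δ_i − Δ_(i-1)) read
  1·m_0 + 4·m_1 + 1·m_2 = 6(Δ_1 - Δ_0) = -84
  1·m_1 + 4·m_2 + 1·m_3 = 6(Δ_2 - Δ_1) = 72
Natural end conditions: m_0 = m_3 = 0.
Solving: m_0 = 0, m_1 = -136/5, m_2 = 124/5, m_3 = 0.

-27.2000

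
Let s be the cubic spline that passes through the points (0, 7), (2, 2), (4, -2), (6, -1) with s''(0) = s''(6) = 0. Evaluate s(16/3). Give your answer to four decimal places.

Write M_i for s''(x_i). With h_i = 2, 2, 2 and divided differences Δ_i = -5/2, -2, 1/2, the continuity of s' gives the tridiagonal system
  2·M_0 + 8·M_1 + 2·M_2 = 6(Δ_1 - Δ_0) = 3
  2·M_1 + 8·M_2 + 2·M_3 = 6(Δ_2 - Δ_1) = 15
Natural end conditions: M_0 = M_3 = 0.
Solving: M_0 = 0, M_1 = -1/10, M_2 = 19/10, M_3 = 0.
On [4, 6], s(x) = -2 - 23/30·(x - 4) + 19/20·(x - 4)² - 19/120·(x - 4)³.
With (x - 4) = 4/3: s(16/3) = -692/405.

-1.7086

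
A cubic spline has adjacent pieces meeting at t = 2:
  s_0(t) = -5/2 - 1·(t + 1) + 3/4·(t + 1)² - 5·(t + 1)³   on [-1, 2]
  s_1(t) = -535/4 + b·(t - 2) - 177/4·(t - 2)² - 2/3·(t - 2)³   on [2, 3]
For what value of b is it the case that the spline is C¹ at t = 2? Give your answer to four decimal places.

s_0'(t) = -1 + 3/2·(t + 1) - 15·(t + 1)², so s_0'(2) = -263/2. On the right, s_1'(2) = b, so b = -263/2.

-131.5000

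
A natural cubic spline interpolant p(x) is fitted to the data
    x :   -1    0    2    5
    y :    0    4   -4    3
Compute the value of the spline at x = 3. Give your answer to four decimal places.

With M_i denoting the second derivative at x_i, h_i = 1, 2, 3, and Δ_i = (y_(i+1) − y_i)/h_i = 4, -4, 7/3:
  1·M_0 + 6·M_1 + 2·M_2 = 6(Δ_1 - Δ_0) = -48
  2·M_1 + 10·M_2 + 3·M_3 = 6(Δ_2 - Δ_1) = 38
Natural end conditions: M_0 = M_3 = 0.
Solving: M_0 = 0, M_1 = -139/14, M_2 = 81/14, M_3 = 0.
On [2, 5], p(x) = -4 - 145/42·(x - 2) + 81/28·(x - 2)² - 9/28·(x - 2)³.
With (x - 2) = 1: p(3) = -205/42.

-4.8810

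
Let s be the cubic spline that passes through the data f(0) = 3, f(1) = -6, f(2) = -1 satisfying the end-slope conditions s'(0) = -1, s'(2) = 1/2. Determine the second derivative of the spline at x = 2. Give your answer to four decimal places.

Let M_i = s''(x_i). Step sizes h_i = 1, 1; slopes of the chords Δ_i = (y_(i+1) - y_i)/h_i = -9, 5.
  1·M_0 + 4·M_1 + 1·M_2 = 6(Δ_1 - Δ_0) = 84
Clamped end conditions give two more equations: 2h_0·M_0 + h_0·M_1 = 6(Δ_0 - s'(0)) = -48 and h_1·M_1 + 2h_1·M_2 = 6(s'(2) - Δ_1) = -27.
Hence M_0 = -177/4, M_1 = 81/2, M_2 = -135/4.

-33.7500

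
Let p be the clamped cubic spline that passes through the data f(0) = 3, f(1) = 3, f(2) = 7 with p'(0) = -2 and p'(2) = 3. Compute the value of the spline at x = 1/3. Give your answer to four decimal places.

2.5000

Put M_i = p'' at the i-th knot. Here h = (1, 1) and Δ = (0, 4), so the interior equations h_(i-1)·M_(i-1) + 2(h_(i-1)+h_i)·M_i + h_i·M_(i+1) = 6(Δ_i − Δ_(i-1)) read
  1·M_0 + 4·M_1 + 1·M_2 = 6(Δ_1 - Δ_0) = 24
Clamped end conditions give two more equations: 2h_0·M_0 + h_0·M_1 = 6(Δ_0 - p'(0)) = 12 and h_1·M_1 + 2h_1·M_2 = 6(p'(2) - Δ_1) = -6.
Hence M_0 = 5/2, M_1 = 7, M_2 = -13/2.
On [0, 1], p(x) = 3 - 2·x + 5/4·x² + 3/4·x³.
With x = 1/3: p(1/3) = 5/2.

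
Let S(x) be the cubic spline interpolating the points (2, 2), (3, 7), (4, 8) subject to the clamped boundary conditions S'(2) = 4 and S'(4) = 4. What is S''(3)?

Let m_i = S''(x_i). Step sizes h_i = 1, 1; slopes of the chords Δ_i = (y_(i+1) - y_i)/h_i = 5, 1.
  1·m_0 + 4·m_1 + 1·m_2 = 6(Δ_1 - Δ_0) = -24
Clamped end conditions give two more equations: 2h_0·m_0 + h_0·m_1 = 6(Δ_0 - S'(2)) = 6 and h_1·m_1 + 2h_1·m_2 = 6(S'(4) - Δ_1) = 18.
Hence m_0 = 9, m_1 = -12, m_2 = 15.

-12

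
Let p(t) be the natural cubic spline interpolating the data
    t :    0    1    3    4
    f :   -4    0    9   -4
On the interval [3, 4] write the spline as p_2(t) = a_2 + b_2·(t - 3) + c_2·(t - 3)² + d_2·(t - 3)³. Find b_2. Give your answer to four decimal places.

Let M_i = p''(x_i). Step sizes h_i = 1, 2, 1; slopes of the chords Δ_i = (y_(i+1) - y_i)/h_i = 4, 9/2, -13.
  1·M_0 + 6·M_1 + 2·M_2 = 6(Δ_1 - Δ_0) = 3
  2·M_1 + 6·M_2 + 1·M_3 = 6(Δ_2 - Δ_1) = -105
Natural end conditions: M_0 = M_3 = 0.
Hence M_0 = 0, M_1 = 57/8, M_2 = -159/8, M_3 = 0.
On [3, 4], with p_2(t) = a_2 + b_2·(t - 3) + c_2·(t - 3)² + d_2·(t - 3)³: c_2 = M_2/2 = -159/16, d_2 = (M_3 - M_2)/(6h_2) = 53/16, b_2 = Δ_2 - h_2(2M_2 + M_3)/6 = -51/8.

-6.3750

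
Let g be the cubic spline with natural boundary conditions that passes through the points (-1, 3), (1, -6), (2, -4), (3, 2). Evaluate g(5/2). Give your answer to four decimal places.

With m_i denoting the second derivative at x_i, h_i = 2, 1, 1, and Δ_i = (y_(i+1) − y_i)/h_i = -9/2, 2, 6:
  2·m_0 + 6·m_1 + 1·m_2 = 6(Δ_1 - Δ_0) = 39
  1·m_1 + 4·m_2 + 1·m_3 = 6(Δ_2 - Δ_1) = 24
Natural end conditions: m_0 = m_3 = 0.
Solving: m_0 = 0, m_1 = 132/23, m_2 = 105/23, m_3 = 0.
On [2, 3], g(x) = -4 + 103/23·(x - 2) + 105/46·(x - 2)² - 35/46·(x - 2)³.
With (x - 2) = 1/2: g(5/2) = -473/368.

-1.2853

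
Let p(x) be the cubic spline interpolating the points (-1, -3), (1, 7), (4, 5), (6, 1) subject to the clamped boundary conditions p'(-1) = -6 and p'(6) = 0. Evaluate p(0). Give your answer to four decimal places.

-1.1510

Let M_i = p''(x_i). Step sizes h_i = 2, 3, 2; slopes of the chords Δ_i = (y_(i+1) - y_i)/h_i = 5, -2/3, -2.
  2·M_0 + 10·M_1 + 3·M_2 = 6(Δ_1 - Δ_0) = -34
  3·M_1 + 10·M_2 + 2·M_3 = 6(Δ_2 - Δ_1) = -8
Clamped end conditions give two more equations: 2h_0·M_0 + h_0·M_1 = 6(Δ_0 - p'(-1)) = 66 and h_2·M_2 + 2h_2·M_3 = 6(p'(6) - Δ_2) = 12.
Solving: M_0 = 979/48, M_1 = -187/24, M_2 = 25/24, M_3 = 119/48.
On [-1, 1], p(x) = -3 - 6·(x + 1) + 979/96·(x + 1)² - 451/192·(x + 1)³.
With (x + 1) = 1: p(0) = -221/192.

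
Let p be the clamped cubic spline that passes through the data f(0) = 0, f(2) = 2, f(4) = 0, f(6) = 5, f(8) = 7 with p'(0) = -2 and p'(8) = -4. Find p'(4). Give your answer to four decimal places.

0.1071

Let M_i = p''(x_i). Step sizes h_i = 2, 2, 2, 2; slopes of the chords Δ_i = (y_(i+1) - y_i)/h_i = 1, -1, 5/2, 1.
  2·M_0 + 8·M_1 + 2·M_2 = 6(Δ_1 - Δ_0) = -12
  2·M_1 + 8·M_2 + 2·M_3 = 6(Δ_2 - Δ_1) = 21
  2·M_2 + 8·M_3 + 2·M_4 = 6(Δ_3 - Δ_2) = -9
Clamped end conditions give two more equations: 2h_0·M_0 + h_0·M_1 = 6(Δ_0 - p'(0)) = 18 and h_3·M_3 + 2h_3·M_4 = 6(p'(8) - Δ_3) = -30.
Hence M_0 = 731/112, M_1 = -227/56, M_2 = 59/16, M_3 = -11/56, M_4 = -829/112.
On [4, 6], p'(x) = b_2 + 2c_2·(x - 4) + 3d_2·(x - 4)² with b_2 = Δ_2 - h_2(2M_2 + M_3)/6 = 3/28, c_2 = M_2/2 = 59/32, d_2 = (M_3 - M_2)/(6h_2) = -145/448. So p'(4) = 3/28.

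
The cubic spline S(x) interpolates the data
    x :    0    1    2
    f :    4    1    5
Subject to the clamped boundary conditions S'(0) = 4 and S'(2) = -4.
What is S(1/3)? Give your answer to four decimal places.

3.7593

Put σ_i = S'' at the i-th knot. Here h = (1, 1) and Δ = (-3, 4), so the interior equations h_(i-1)·σ_(i-1) + 2(h_(i-1)+h_i)·σ_i + h_i·σ_(i+1) = 6(Δ_i − Δ_(i-1)) read
  1·σ_0 + 4·σ_1 + 1·σ_2 = 6(Δ_1 - Δ_0) = 42
Clamped end conditions give two more equations: 2h_0·σ_0 + h_0·σ_1 = 6(Δ_0 - S'(0)) = -42 and h_1·σ_1 + 2h_1·σ_2 = 6(S'(2) - Δ_1) = -48.
Hence σ_0 = -71/2, σ_1 = 29, σ_2 = -77/2.
On [0, 1], S(x) = 4 + 4·x - 71/4·x² + 43/4·x³.
With x = 1/3: S(1/3) = 203/54.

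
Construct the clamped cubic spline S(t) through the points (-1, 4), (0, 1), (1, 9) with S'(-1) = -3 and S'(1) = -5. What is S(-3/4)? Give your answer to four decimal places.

2.8398

With σ_i denoting the second derivative at x_i, h_i = 1, 1, and Δ_i = (y_(i+1) − y_i)/h_i = -3, 8:
  1·σ_0 + 4·σ_1 + 1·σ_2 = 6(Δ_1 - Δ_0) = 66
Clamped end conditions give two more equations: 2h_0·σ_0 + h_0·σ_1 = 6(Δ_0 - S'(-1)) = 0 and h_1·σ_1 + 2h_1·σ_2 = 6(S'(1) - Δ_1) = -78.
Forward elimination and back-substitution give σ_0 = -35/2, σ_1 = 35, σ_2 = -113/2.
On [-1, 0], S(t) = 4 - 3·(t + 1) - 35/4·(t + 1)² + 35/4·(t + 1)³.
With (t + 1) = 1/4: S(-3/4) = 727/256.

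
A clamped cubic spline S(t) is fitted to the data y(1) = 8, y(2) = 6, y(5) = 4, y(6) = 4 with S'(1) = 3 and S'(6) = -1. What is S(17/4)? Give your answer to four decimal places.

Let M_i = S''(x_i). Step sizes h_i = 1, 3, 1; slopes of the chords Δ_i = (y_(i+1) - y_i)/h_i = -2, -2/3, 0.
  1·M_0 + 8·M_1 + 3·M_2 = 6(Δ_1 - Δ_0) = 8
  3·M_1 + 8·M_2 + 1·M_3 = 6(Δ_2 - Δ_1) = 4
Clamped end conditions give two more equations: 2h_0·M_0 + h_0·M_1 = 6(Δ_0 - S'(1)) = -30 and h_2·M_2 + 2h_2·M_3 = 6(S'(6) - Δ_2) = -6.
Forward elimination and back-substitution give M_0 = -1046/63, M_1 = 202/63, M_2 = -22/63, M_3 = -178/63.
On [2, 5], S(t) = 6 - 233/63·(t - 2) + 101/63·(t - 2)² - 16/81·(t - 2)³.
With (t - 2) = 9/4: S(17/4) = 397/112.

3.5446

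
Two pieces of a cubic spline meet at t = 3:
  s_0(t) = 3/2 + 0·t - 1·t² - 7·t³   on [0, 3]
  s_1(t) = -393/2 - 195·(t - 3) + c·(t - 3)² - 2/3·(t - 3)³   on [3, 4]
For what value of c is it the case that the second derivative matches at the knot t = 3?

s_0''(t) = -2 - 42·t, so s_0''(3) = -128. On the right, s_1''(3) = 2c, so c = -64.

-64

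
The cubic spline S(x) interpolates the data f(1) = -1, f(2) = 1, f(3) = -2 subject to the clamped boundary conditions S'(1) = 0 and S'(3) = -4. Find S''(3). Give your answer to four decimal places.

2.5000

Let σ_i = S''(x_i). Step sizes h_i = 1, 1; slopes of the chords Δ_i = (y_(i+1) - y_i)/h_i = 2, -3.
  1·σ_0 + 4·σ_1 + 1·σ_2 = 6(Δ_1 - Δ_0) = -30
Clamped end conditions give two more equations: 2h_0·σ_0 + h_0·σ_1 = 6(Δ_0 - S'(1)) = 12 and h_1·σ_1 + 2h_1·σ_2 = 6(S'(3) - Δ_1) = -6.
Solving: σ_0 = 23/2, σ_1 = -11, σ_2 = 5/2.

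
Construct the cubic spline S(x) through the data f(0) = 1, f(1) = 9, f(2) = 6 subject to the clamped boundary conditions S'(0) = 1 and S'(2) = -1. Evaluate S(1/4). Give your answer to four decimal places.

Put m_i = S'' at the i-th knot. Here h = (1, 1) and Δ = (8, -3), so the interior equations h_(i-1)·m_(i-1) + 2(h_(i-1)+h_i)·m_i + h_i·m_(i+1) = 6(Δ_i − Δ_(i-1)) read
  1·m_0 + 4·m_1 + 1·m_2 = 6(Δ_1 - Δ_0) = -66
Clamped end conditions give two more equations: 2h_0·m_0 + h_0·m_1 = 6(Δ_0 - S'(0)) = 42 and h_1·m_1 + 2h_1·m_2 = 6(S'(2) - Δ_1) = 12.
Hence m_0 = 73/2, m_1 = -31, m_2 = 43/2.
On [0, 1], S(x) = 1 + 1·x + 73/4·x² - 45/4·x³.
With x = 1/4: S(1/4) = 567/256.

2.2148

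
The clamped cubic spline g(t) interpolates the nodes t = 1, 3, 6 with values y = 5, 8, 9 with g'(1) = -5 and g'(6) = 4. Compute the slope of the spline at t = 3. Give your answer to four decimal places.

2.2500

With m_i denoting the second derivative at x_i, h_i = 2, 3, and Δ_i = (y_(i+1) − y_i)/h_i = 3/2, 1/3:
  2·m_0 + 10·m_1 + 3·m_2 = 6(Δ_1 - Δ_0) = -7
Clamped end conditions give two more equations: 2h_0·m_0 + h_0·m_1 = 6(Δ_0 - g'(1)) = 39 and h_1·m_1 + 2h_1·m_2 = 6(g'(6) - Δ_1) = 22.
Solving: m_0 = 49/4, m_1 = -5, m_2 = 37/6.
On [3, 6], g'(t) = b_1 + 2c_1·(t - 3) + 3d_1·(t - 3)² with b_1 = Δ_1 - h_1(2m_1 + m_2)/6 = 9/4, c_1 = m_1/2 = -5/2, d_1 = (m_2 - m_1)/(6h_1) = 67/108. So g'(3) = 9/4.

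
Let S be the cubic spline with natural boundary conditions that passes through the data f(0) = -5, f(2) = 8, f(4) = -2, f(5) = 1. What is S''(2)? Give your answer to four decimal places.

-11.5909

Let m_i = S''(x_i). Step sizes h_i = 2, 2, 1; slopes of the chords Δ_i = (y_(i+1) - y_i)/h_i = 13/2, -5, 3.
  2·m_0 + 8·m_1 + 2·m_2 = 6(Δ_1 - Δ_0) = -69
  2·m_1 + 6·m_2 + 1·m_3 = 6(Δ_2 - Δ_1) = 48
Natural end conditions: m_0 = m_3 = 0.
Hence m_0 = 0, m_1 = -255/22, m_2 = 261/22, m_3 = 0.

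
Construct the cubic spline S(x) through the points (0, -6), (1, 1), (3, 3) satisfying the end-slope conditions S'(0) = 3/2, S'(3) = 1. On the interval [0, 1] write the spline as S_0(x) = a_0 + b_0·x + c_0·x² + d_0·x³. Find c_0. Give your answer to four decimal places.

Write M_i for S''(x_i). With h_i = 1, 2 and divided differences Δ_i = 7, 1, the continuity of S' gives the tridiagonal system
  1·M_0 + 6·M_1 + 2·M_2 = 6(Δ_1 - Δ_0) = -36
Clamped end conditions give two more equations: 2h_0·M_0 + h_0·M_1 = 6(Δ_0 - S'(0)) = 33 and h_1·M_1 + 2h_1·M_2 = 6(S'(3) - Δ_1) = 0.
Hence M_0 = 67/3, M_1 = -35/3, M_2 = 35/6.
On [0, 1], with S_0(x) = a_0 + b_0·x + c_0·x² + d_0·x³: c_0 = M_0/2 = 67/6, d_0 = (M_1 - M_0)/(6h_0) = -17/3, b_0 = Δ_0 - h_0(2M_0 + M_1)/6 = 3/2.

11.1667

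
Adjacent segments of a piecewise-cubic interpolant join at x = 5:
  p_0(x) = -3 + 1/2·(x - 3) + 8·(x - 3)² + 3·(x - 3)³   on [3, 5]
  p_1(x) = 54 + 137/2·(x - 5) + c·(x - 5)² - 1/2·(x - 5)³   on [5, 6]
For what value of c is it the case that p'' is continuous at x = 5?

26

p_0''(x) = 16 + 18·(x - 3), so p_0''(5) = 52. On the right, p_1''(5) = 2c, so c = 26.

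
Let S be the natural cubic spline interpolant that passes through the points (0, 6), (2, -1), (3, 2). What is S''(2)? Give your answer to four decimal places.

Put M_i = S'' at the i-th knot. Here h = (2, 1) and Δ = (-7/2, 3), so the interior equations h_(i-1)·M_(i-1) + 2(h_(i-1)+h_i)·M_i + h_i·M_(i+1) = 6(Δ_i − Δ_(i-1)) read
  2·M_0 + 6·M_1 + 1·M_2 = 6(Δ_1 - Δ_0) = 39
Natural end conditions: M_0 = M_2 = 0.
Forward elimination and back-substitution give M_0 = 0, M_1 = 13/2, M_2 = 0.

6.5000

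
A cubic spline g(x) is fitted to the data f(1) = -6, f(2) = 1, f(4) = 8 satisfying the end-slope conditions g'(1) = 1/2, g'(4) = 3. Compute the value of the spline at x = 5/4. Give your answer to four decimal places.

-5.2148

Write M_i for g''(x_i). With h_i = 1, 2 and divided differences Δ_i = 7, 7/2, the continuity of g' gives the tridiagonal system
  1·M_0 + 6·M_1 + 2·M_2 = 6(Δ_1 - Δ_0) = -21
Clamped end conditions give two more equations: 2h_0·M_0 + h_0·M_1 = 6(Δ_0 - g'(1)) = 39 and h_1·M_1 + 2h_1·M_2 = 6(g'(4) - Δ_1) = -3.
Forward elimination and back-substitution give M_0 = 143/6, M_1 = -26/3, M_2 = 43/12.
On [1, 2], g(x) = -6 + 1/2·(x - 1) + 143/12·(x - 1)² - 65/12·(x - 1)³.
With (x - 1) = 1/4: g(5/4) = -1335/256.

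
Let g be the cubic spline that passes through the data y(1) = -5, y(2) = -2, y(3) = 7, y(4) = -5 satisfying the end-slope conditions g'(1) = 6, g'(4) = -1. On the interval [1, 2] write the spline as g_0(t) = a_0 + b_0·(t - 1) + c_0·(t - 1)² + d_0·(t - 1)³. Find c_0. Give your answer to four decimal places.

With M_i denoting the second derivative at x_i, h_i = 1, 1, 1, and Δ_i = (y_(i+1) − y_i)/h_i = 3, 9, -12:
  1·M_0 + 4·M_1 + 1·M_2 = 6(Δ_1 - Δ_0) = 36
  1·M_1 + 4·M_2 + 1·M_3 = 6(Δ_2 - Δ_1) = -126
Clamped end conditions give two more equations: 2h_0·M_0 + h_0·M_1 = 6(Δ_0 - g'(1)) = -18 and h_2·M_2 + 2h_2·M_3 = 6(g'(4) - Δ_2) = 66.
Solving: M_0 = -346/15, M_1 = 422/15, M_2 = -802/15, M_3 = 896/15.
On [1, 2], with g_0(t) = a_0 + b_0·(t - 1) + c_0·(t - 1)² + d_0·(t - 1)³: c_0 = M_0/2 = -173/15, d_0 = (M_1 - M_0)/(6h_0) = 128/15, b_0 = Δ_0 - h_0(2M_0 + M_1)/6 = 6.

-11.5333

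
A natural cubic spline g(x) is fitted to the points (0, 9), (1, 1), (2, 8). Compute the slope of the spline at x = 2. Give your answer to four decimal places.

Let σ_i = g''(x_i). Step sizes h_i = 1, 1; slopes of the chords Δ_i = (y_(i+1) - y_i)/h_i = -8, 7.
  1·σ_0 + 4·σ_1 + 1·σ_2 = 6(Δ_1 - Δ_0) = 90
Natural end conditions: σ_0 = σ_2 = 0.
Hence σ_0 = 0, σ_1 = 45/2, σ_2 = 0.
On [1, 2], g'(x) = b_1 + 2c_1·(x - 1) + 3d_1·(x - 1)² with b_1 = Δ_1 - h_1(2σ_1 + σ_2)/6 = -1/2, c_1 = σ_1/2 = 45/4, d_1 = (σ_2 - σ_1)/(6h_1) = -15/4. So g'(2) = 43/4.

10.7500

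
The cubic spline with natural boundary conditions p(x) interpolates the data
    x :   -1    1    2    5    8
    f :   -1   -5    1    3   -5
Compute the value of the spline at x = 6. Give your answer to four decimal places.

0.5730

With M_i denoting the second derivative at x_i, h_i = 2, 1, 3, 3, and Δ_i = (y_(i+1) − y_i)/h_i = -2, 6, 2/3, -8/3:
  2·M_0 + 6·M_1 + 1·M_2 = 6(Δ_1 - Δ_0) = 48
  1·M_1 + 8·M_2 + 3·M_3 = 6(Δ_2 - Δ_1) = -32
  3·M_2 + 12·M_3 + 3·M_4 = 6(Δ_3 - Δ_2) = -20
Natural end conditions: M_0 = M_4 = 0.
Hence M_0 = 0, M_1 = 150/17, M_2 = -84/17, M_3 = -22/51, M_4 = 0.
On [5, 8], p(x) = 3 - 38/17·(x - 5) - 11/51·(x - 5)² + 11/459·(x - 5)³.
With (x - 5) = 1: p(6) = 263/459.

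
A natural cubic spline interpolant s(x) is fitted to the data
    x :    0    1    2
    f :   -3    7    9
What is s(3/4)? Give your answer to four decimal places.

Put σ_i = s'' at the i-th knot. Here h = (1, 1) and Δ = (10, 2), so the interior equations h_(i-1)·σ_(i-1) + 2(h_(i-1)+h_i)·σ_i + h_i·σ_(i+1) = 6(Δ_i − Δ_(i-1)) read
  1·σ_0 + 4·σ_1 + 1·σ_2 = 6(Δ_1 - Δ_0) = -48
Natural end conditions: σ_0 = σ_2 = 0.
Hence σ_0 = 0, σ_1 = -12, σ_2 = 0.
On [0, 1], s(x) = -3 + 12·x + 0·x² - 2·x³.
With x = 3/4: s(3/4) = 165/32.

5.1563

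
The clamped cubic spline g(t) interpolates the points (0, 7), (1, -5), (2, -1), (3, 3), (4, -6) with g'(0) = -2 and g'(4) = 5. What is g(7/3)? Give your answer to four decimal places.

2.0503

Write σ_i for g''(x_i). With h_i = 1, 1, 1, 1 and divided differences Δ_i = -12, 4, 4, -9, the continuity of g' gives the tridiagonal system
  1·σ_0 + 4·σ_1 + 1·σ_2 = 6(Δ_1 - Δ_0) = 96
  1·σ_1 + 4·σ_2 + 1·σ_3 = 6(Δ_2 - Δ_1) = 0
  1·σ_2 + 4·σ_3 + 1·σ_4 = 6(Δ_3 - Δ_2) = -78
Clamped end conditions give two more equations: 2h_0·σ_0 + h_0·σ_1 = 6(Δ_0 - g'(0)) = -60 and h_3·σ_3 + 2h_3·σ_4 = 6(g'(4) - Δ_3) = 84.
Solving: σ_0 = -673/14, σ_1 = 253/7, σ_2 = -1/2, σ_3 = -239/7, σ_4 = 827/14.
On [2, 3], g(t) = -1 + 69/7·(t - 2) - 1/4·(t - 2)² - 157/28·(t - 2)³.
With (t - 2) = 1/3: g(7/3) = 775/378.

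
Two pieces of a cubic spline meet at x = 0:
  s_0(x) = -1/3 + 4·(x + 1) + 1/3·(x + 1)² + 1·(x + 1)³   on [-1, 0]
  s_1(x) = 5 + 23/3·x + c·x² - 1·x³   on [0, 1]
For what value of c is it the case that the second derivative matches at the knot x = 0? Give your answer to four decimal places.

s_0''(x) = 2/3 + 6·(x + 1), so s_0''(0) = 20/3. On the right, s_1''(0) = 2c, so c = 10/3.

3.3333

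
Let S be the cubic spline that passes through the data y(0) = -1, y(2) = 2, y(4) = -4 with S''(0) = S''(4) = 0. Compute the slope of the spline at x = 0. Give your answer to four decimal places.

2.6250

Write m_i for S''(x_i). With h_i = 2, 2 and divided differences Δ_i = 3/2, -3, the continuity of S' gives the tridiagonal system
  2·m_0 + 8·m_1 + 2·m_2 = 6(Δ_1 - Δ_0) = -27
Natural end conditions: m_0 = m_2 = 0.
Solving the tridiagonal system: m_0 = 0, m_1 = -27/8, m_2 = 0.
On [0, 2], S'(x) = b_0 + 2c_0·x + 3d_0·x² with b_0 = Δ_0 - h_0(2m_0 + m_1)/6 = 21/8, c_0 = m_0/2 = 0, d_0 = (m_1 - m_0)/(6h_0) = -9/32. So S'(0) = 21/8.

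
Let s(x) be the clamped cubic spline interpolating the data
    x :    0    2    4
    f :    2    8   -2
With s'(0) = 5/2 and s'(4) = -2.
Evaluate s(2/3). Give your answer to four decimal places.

Put m_i = s'' at the i-th knot. Here h = (2, 2) and Δ = (3, -5), so the interior equations h_(i-1)·m_(i-1) + 2(h_(i-1)+h_i)·m_i + h_i·m_(i+1) = 6(Δ_i − Δ_(i-1)) read
  2·m_0 + 8·m_1 + 2·m_2 = 6(Δ_1 - Δ_0) = -48
Clamped end conditions give two more equations: 2h_0·m_0 + h_0·m_1 = 6(Δ_0 - s'(0)) = 3 and h_1·m_1 + 2h_1·m_2 = 6(s'(4) - Δ_1) = 18.
Solving: m_0 = 45/8, m_1 = -39/4, m_2 = 75/8.
On [0, 2], s(x) = 2 + 5/2·x + 45/16·x² - 41/32·x³.
With x = 2/3: s(2/3) = 245/54.

4.5370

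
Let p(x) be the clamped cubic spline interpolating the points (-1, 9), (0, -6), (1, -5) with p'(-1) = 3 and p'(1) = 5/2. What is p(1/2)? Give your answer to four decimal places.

Put m_i = p'' at the i-th knot. Here h = (1, 1) and Δ = (-15, 1), so the interior equations h_(i-1)·m_(i-1) + 2(h_(i-1)+h_i)·m_i + h_i·m_(i+1) = 6(Δ_i − Δ_(i-1)) read
  1·m_0 + 4·m_1 + 1·m_2 = 6(Δ_1 - Δ_0) = 96
Clamped end conditions give two more equations: 2h_0·m_0 + h_0·m_1 = 6(Δ_0 - p'(-1)) = -108 and h_1·m_1 + 2h_1·m_2 = 6(p'(1) - Δ_1) = 9.
Hence m_0 = -313/4, m_1 = 97/2, m_2 = -79/4.
On [0, 1], p(x) = -6 - 95/8·x + 97/4·x² - 91/8·x³.
With x = 1/2: p(1/2) = -467/64.

-7.2969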